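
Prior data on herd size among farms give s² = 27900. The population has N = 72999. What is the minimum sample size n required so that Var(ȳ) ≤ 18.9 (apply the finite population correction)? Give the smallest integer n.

Without fpc, n₀ = s²/D = 27900/18.9 = 1476.1905.
With fpc, (1 − n/N)·s²/n ≤ D requires n ≥ n₀/(1 + n₀/N) = 1476.1905/(1 + 1476.1905/72999) = 1446.9306.
Rounding up, n = 1447.

1447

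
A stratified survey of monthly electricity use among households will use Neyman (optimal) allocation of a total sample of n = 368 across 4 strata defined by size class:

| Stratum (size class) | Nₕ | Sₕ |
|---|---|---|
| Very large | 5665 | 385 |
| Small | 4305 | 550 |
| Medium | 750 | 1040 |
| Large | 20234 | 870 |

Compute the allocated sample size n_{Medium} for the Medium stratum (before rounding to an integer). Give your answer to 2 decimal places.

12.52

Neyman allocation: nₕ = n·NₕSₕ / Σⱼ NⱼSⱼ.
Σ NⱼSⱼ = 5665·385 + 4305·550 + 750·1040 + 20234·870 = 2.2932355 × 10^7.
n_{Medium} = 368·750·1040 / (2.2932355 × 10^7) = 12.52.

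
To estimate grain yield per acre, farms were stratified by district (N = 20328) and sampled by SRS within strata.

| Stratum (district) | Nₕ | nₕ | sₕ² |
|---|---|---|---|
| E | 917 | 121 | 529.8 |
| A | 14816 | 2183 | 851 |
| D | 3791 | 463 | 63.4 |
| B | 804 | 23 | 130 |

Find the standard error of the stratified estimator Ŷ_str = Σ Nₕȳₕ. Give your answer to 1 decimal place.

Var(Ŷ_str) = Σₕ Nₕ²(1 − fₕ)sₕ²/nₕ.
E: 917²·(1 − 121/917)·529.8/121 = 3.1960163 × 10^6.
A: 14816²·(1 − 2183/14816)·851/2183 = 7.2964782 × 10^7.
D: 3791²·(1 − 463/3791)·63.4/463 = 1.7276086 × 10^6.
B: 804²·(1 − 23/804)·130/23 = 3.5491357 × 10^6.
Sum = 8.1437543 × 10^7.
SE = √(8.1437543 × 10^7) = 9024.3.

9024.3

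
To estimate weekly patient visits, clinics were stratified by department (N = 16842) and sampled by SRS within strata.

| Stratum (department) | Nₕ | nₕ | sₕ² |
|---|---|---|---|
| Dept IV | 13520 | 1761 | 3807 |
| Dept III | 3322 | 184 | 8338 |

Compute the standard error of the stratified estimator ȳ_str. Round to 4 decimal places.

Var(ȳ_str) = Σₕ Wₕ²(1 − fₕ)sₕ²/nₕ with Wₕ = Nₕ/N, N = 16842.
Dept IV: Wₕ = 0.80275502; term = 0.80275502²·(1 − 0.13025148)·3807/1761 = 1.211667.
Dept III: Wₕ = 0.19724498; term = 0.19724498²·(1 − 0.05538832)·8338/184 = 1.6653645.
Sum = 2.8770315.
SE = √(2.8770315) = 1.6962.

1.6962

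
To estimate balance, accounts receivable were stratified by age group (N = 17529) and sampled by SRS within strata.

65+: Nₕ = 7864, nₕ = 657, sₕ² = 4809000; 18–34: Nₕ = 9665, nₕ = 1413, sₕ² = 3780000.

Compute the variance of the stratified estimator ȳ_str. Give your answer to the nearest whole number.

Var(ȳ_str) = Σₕ Wₕ²(1 − fₕ)sₕ²/nₕ with Wₕ = Nₕ/N, N = 17529.
65+: Wₕ = 0.44862799; term = 0.44862799²·(1 − 0.08354527)·4809000/657 = 1350.1224.
18–34: Wₕ = 0.55137201; term = 0.55137201²·(1 − 0.14619762)·3780000/1413 = 694.37877.
Sum = 2044.5012.

2045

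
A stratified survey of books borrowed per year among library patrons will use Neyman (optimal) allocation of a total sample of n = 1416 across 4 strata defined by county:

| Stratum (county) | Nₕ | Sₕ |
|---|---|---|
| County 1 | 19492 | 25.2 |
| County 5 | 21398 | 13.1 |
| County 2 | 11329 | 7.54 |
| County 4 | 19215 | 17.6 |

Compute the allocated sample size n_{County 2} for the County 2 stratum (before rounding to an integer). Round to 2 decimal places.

101.21

Neyman allocation: nₕ = n·NₕSₕ / Σⱼ NⱼSⱼ.
Σ NⱼSⱼ = 19492·25.2 + 21398·13.1 + 11329·7.54 + 19215·17.6 = 1.1951169 × 10^6.
n_{County 2} = 1416·11329·7.54 / (1.1951169 × 10^6) = 101.21.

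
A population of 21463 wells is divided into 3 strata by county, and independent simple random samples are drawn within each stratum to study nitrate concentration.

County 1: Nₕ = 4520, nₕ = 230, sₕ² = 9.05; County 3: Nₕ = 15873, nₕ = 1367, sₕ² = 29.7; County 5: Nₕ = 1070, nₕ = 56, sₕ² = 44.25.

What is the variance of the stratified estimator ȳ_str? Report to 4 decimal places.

0.0144

Var(ȳ_str) = Σₕ Wₕ²(1 − fₕ)sₕ²/nₕ with Wₕ = Nₕ/N, N = 21463.
County 1: Wₕ = 0.21059498; term = 0.21059498²·(1 − 0.05088496)·9.05/230 = 0.0016562871.
County 3: Wₕ = 0.73955179; term = 0.73955179²·(1 − 0.08612109)·29.7/1367 = 0.010859599.
County 5: Wₕ = 0.04985324; term = 0.04985324²·(1 − 0.05233645)·44.25/56 = 0.0018610847.
Sum = 0.014376971.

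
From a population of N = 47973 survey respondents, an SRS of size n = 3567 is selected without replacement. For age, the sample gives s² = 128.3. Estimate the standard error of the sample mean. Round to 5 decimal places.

Under SRS without replacement, Var(ȳ) = (1 − f)·s²/n with f = n/N = 3567/47973 = 0.07435432.
Var(ȳ) = (1 − 0.07435432)·128.3/3567 = 0.92564568·0.035968601 = 0.03329418.
SE(ȳ) = √(0.03329418) = 0.18247.

0.18247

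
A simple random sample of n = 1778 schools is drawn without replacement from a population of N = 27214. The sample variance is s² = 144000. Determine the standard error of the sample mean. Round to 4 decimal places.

8.7005

Under SRS without replacement, Var(ȳ) = (1 − f)·s²/n with f = n/N = 1778/27214 = 0.06533402.
Var(ȳ) = (1 − 0.06533402)·144000/1778 = 0.93466598·80.989876 = 75.698482.
SE(ȳ) = √(75.698482) = 8.7005.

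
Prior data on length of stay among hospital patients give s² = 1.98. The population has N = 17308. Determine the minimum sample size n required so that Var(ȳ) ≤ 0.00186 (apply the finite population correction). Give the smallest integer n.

Without fpc, n₀ = s²/D = 1.98/0.00186 = 1064.5161.
With fpc, (1 − n/N)·s²/n ≤ D requires n ≥ n₀/(1 + n₀/N) = 1064.5161/(1 + 1064.5161/17308) = 1002.8373.
Rounding up, n = 1003.

1003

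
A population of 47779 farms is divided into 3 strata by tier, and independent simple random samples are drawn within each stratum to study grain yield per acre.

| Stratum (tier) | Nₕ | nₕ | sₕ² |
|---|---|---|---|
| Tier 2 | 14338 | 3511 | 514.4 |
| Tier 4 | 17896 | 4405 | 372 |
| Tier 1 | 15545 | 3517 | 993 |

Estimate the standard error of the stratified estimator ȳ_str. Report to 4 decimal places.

Var(ȳ_str) = Σₕ Wₕ²(1 − fₕ)sₕ²/nₕ with Wₕ = Nₕ/N, N = 47779.
Tier 2: Wₕ = 0.30009000; term = 0.30009000²·(1 − 0.24487376)·514.4/3511 = 0.0099630597.
Tier 4: Wₕ = 0.37455786; term = 0.37455786²·(1 − 0.24614439)·372/4405 = 0.0089314717.
Tier 1: Wₕ = 0.32535214; term = 0.32535214²·(1 − 0.22624638)·993/3517 = 0.023125275.
Sum = 0.042019806.
SE = √(0.042019806) = 0.2050.

0.2050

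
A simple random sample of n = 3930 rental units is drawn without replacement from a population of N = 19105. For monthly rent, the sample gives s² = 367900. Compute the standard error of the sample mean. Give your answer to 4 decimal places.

8.6230

Under SRS without replacement, Var(ȳ) = (1 − f)·s²/n with f = n/N = 3930/19105 = 0.20570531.
Var(ȳ) = (1 − 0.20570531)·367900/3930 = 0.79429469·93.613232 = 74.356492.
SE(ȳ) = √(74.356492) = 8.6230.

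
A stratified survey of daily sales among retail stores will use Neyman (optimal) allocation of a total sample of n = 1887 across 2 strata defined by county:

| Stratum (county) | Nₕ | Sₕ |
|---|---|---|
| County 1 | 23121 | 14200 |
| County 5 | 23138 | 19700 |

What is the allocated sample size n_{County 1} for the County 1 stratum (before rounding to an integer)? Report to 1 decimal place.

Neyman allocation: nₕ = n·NₕSₕ / Σⱼ NⱼSⱼ.
Σ NⱼSⱼ = 23121·14200 + 23138·19700 = 7.841368 × 10^8.
n_{County 1} = 1887·23121·14200 / (7.841368 × 10^8) = 790.1.

790.1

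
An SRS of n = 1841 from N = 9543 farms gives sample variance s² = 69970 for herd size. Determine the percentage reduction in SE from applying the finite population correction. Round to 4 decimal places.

f = n/N = 1841/9543 = 0.19291627.
SE_no-fpc = √(s²/n) = 6.1649427; SE_fpc = √((1−f)s²/n) = 5.5384513.
Ratio = √(1−f) = 0.89837839. Reduction = 100·(1 − 0.89837839) = 10.1622%.

10.1622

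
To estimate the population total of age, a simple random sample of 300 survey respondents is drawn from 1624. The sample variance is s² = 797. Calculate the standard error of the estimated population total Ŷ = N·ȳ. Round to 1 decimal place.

2390.0

Var(Ŷ) = N²·Var(ȳ) = N²·(1 − n/N)·s²/n.
f = 300/1624 = 0.18472906; Var(ȳ) = 0.81527094·797/300 = 2.1659031.
Var(Ŷ) = 1624² · 2.1659031 = 5.7123009 × 10^6.
SE(Ŷ) = √(5.7123009 × 10^6) = 2390.0.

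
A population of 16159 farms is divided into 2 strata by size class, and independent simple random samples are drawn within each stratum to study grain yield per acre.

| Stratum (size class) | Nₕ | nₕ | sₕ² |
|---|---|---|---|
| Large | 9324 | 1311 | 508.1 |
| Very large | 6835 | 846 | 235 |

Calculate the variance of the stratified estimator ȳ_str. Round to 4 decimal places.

0.1544

Var(ȳ_str) = Σₕ Wₕ²(1 − fₕ)sₕ²/nₕ with Wₕ = Nₕ/N, N = 16159.
Large: Wₕ = 0.57701590; term = 0.57701590²·(1 − 0.14060489)·508.1/1311 = 0.11089576.
Very large: Wₕ = 0.42298410; term = 0.42298410²·(1 − 0.12377469)·235/846 = 0.043547314.
Sum = 0.15444307.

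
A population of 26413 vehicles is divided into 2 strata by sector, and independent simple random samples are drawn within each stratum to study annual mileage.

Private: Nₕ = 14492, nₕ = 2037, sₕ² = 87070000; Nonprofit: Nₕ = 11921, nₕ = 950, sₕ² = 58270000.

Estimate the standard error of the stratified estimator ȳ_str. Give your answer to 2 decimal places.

Var(ȳ_str) = Σₕ Wₕ²(1 − fₕ)sₕ²/nₕ with Wₕ = Nₕ/N, N = 26413.
Private: Wₕ = 0.54866922; term = 0.54866922²·(1 − 0.14056031)·87070000/2037 = 11058.955.
Nonprofit: Wₕ = 0.45133078; term = 0.45133078²·(1 − 0.07969130)·58270000/950 = 11498.597.
Sum = 22557.552.
SE = √(22557.552) = 150.19.

150.19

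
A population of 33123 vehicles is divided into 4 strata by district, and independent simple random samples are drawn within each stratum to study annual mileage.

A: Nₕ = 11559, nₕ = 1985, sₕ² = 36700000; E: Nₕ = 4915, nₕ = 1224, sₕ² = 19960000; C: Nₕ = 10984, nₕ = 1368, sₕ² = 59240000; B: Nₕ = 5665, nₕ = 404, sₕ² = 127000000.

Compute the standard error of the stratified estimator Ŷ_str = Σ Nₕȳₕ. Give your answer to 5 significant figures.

Var(Ŷ_str) = Σₕ Nₕ²(1 − fₕ)sₕ²/nₕ.
A: 11559²·(1 − 1985/11559)·36700000/1985 = 2.0460641 × 10^12.
E: 4915²·(1 − 1224/4915)·19960000/1224 = 2.9583305 × 10^11.
C: 10984²·(1 − 1368/10984)·59240000/1368 = 4.5738712 × 10^12.
B: 5665²·(1 − 404/5665)·127000000/404 = 9.3689425 × 10^12.
Sum = 1.6284711 × 10^13.
SE = √(1.6284711 × 10^13) = 4.0354 × 10^6.

4.0354 × 10^6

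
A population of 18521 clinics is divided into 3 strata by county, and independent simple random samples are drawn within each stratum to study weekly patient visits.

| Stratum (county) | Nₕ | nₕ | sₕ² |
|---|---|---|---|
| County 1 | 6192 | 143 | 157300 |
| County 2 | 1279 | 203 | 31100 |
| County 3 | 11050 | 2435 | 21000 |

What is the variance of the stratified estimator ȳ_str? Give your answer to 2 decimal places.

123.12

Var(ȳ_str) = Σₕ Wₕ²(1 − fₕ)sₕ²/nₕ with Wₕ = Nₕ/N, N = 18521.
County 1: Wₕ = 0.33432320; term = 0.33432320²·(1 − 0.02309432)·157300/143 = 120.10978.
County 2: Wₕ = 0.06905675; term = 0.06905675²·(1 − 0.15871775)·31100/203 = 0.61463644.
County 3: Wₕ = 0.59662005; term = 0.59662005²·(1 − 0.22036199)·21000/2435 = 2.3933655.
Sum = 123.11778.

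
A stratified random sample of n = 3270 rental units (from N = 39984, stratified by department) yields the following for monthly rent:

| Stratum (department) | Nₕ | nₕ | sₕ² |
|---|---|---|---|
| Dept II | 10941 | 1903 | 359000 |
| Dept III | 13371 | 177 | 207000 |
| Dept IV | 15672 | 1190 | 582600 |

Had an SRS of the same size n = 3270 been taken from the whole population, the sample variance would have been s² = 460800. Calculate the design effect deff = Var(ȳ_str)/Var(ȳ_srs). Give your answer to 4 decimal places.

Var(ȳ_str) = Σ Wₕ²(1−fₕ)sₕ²/nₕ with Wₕ = Nₕ/39984:
  Dept II: (10941/39984)²·(1−1903/10941)·359000/1903 = 11.668433
  Dept III: (13371/39984)²·(1−177/13371)·207000/177 = 129.05207
  Dept IV: (15672/39984)²·(1−1190/15672)·582600/1190 = 69.503073
  → Var(ȳ_str) = 210.22358.
Var(ȳ_srs) = (1 − 3270/39984)·460800/3270 = 129.39282.
deff = 210.22358 / 129.39282 = 1.6247.

1.6247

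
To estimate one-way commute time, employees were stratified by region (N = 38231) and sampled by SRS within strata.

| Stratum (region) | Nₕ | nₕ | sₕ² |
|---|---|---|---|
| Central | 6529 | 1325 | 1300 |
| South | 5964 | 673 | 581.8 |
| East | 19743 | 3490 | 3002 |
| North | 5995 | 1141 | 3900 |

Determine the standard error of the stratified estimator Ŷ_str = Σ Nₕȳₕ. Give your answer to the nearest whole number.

20883

Var(Ŷ_str) = Σₕ Nₕ²(1 − fₕ)sₕ²/nₕ.
Central: 6529²·(1 − 1325/6529)·1300/1325 = 3.3335842 × 10^7.
South: 5964²·(1 − 673/5964)·581.8/673 = 2.7279352 × 10^7.
East: 19743²·(1 − 3490/19743)·3002/3490 = 2.7601453 × 10^8.
North: 5995²·(1 − 1141/5995)·3900/1141 = 9.9464458 × 10^7.
Sum = 4.3609418 × 10^8.
SE = √(4.3609418 × 10^8) = 20883.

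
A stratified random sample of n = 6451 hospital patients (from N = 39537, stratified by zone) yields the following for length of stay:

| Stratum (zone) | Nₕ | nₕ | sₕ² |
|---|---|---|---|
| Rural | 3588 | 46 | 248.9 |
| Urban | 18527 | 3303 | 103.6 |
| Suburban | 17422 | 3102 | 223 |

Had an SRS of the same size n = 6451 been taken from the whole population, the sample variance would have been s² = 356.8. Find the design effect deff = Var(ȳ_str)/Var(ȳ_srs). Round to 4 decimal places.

1.3206

Var(ȳ_str) = Σ Wₕ²(1−fₕ)sₕ²/nₕ with Wₕ = Nₕ/39537:
  Rural: (3588/39537)²·(1−46/3588)·248.9/46 = 0.043990675
  Urban: (18527/39537)²·(1−3303/18527)·103.6/3303 = 0.0056594944
  Suburban: (17422/39537)²·(1−3102/17422)·223/3102 = 0.01147352
  → Var(ȳ_str) = 0.061123689.
Var(ȳ_srs) = (1 − 6451/39537)·356.8/6451 = 0.046284796.
deff = 0.061123689 / 0.046284796 = 1.3206.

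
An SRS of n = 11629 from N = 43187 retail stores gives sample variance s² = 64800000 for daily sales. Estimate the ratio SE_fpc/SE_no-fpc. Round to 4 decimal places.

f = n/N = 11629/43187 = 0.26927085.
SE_no-fpc = √(s²/n) = 74.647681; SE_fpc = √((1−f)s²/n) = 63.810851.
Ratio = √(1−f) = 0.85482697.

0.8548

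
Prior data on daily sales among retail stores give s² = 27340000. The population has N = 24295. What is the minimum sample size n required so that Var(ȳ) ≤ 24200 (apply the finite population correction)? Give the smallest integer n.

1080

Without fpc, n₀ = s²/D = 27340000/24200 = 1129.7521.
With fpc, (1 − n/N)·s²/n ≤ D requires n ≥ n₀/(1 + n₀/N) = 1129.7521/(1 + 1129.7521/24295) = 1079.5514.
Rounding up, n = 1080.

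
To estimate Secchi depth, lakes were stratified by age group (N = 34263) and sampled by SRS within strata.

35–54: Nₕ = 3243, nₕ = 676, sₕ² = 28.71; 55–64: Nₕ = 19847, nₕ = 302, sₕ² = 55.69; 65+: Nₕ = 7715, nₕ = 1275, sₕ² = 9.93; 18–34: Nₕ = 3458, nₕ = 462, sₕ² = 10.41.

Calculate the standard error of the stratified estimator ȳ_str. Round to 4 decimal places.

0.2485

Var(ȳ_str) = Σₕ Wₕ²(1 − fₕ)sₕ²/nₕ with Wₕ = Nₕ/N, N = 34263.
35–54: Wₕ = 0.09465021; term = 0.09465021²·(1 − 0.20844897)·28.71/676 = 3.011678 × 10^-4.
55–64: Wₕ = 0.57925459; term = 0.57925459²·(1 − 0.01521641)·55.69/302 = 0.060932647.
65+: Wₕ = 0.22517001; term = 0.22517001²·(1 − 0.16526248)·9.93/1275 = 3.2961737 × 10^-4.
18–34: Wₕ = 0.10092520; term = 0.10092520²·(1 − 0.13360324)·10.41/462 = 1.9884963 × 10^-4.
Sum = 0.061762282.
SE = √(0.061762282) = 0.2485.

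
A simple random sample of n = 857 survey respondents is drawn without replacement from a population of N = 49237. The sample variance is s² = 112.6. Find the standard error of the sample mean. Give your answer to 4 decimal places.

Under SRS without replacement, Var(ȳ) = (1 − f)·s²/n with f = n/N = 857/49237 = 0.01740561.
Var(ȳ) = (1 − 0.01740561)·112.6/857 = 0.98259439·0.13138856 = 0.12910167.
SE(ȳ) = √(0.12910167) = 0.3593.

0.3593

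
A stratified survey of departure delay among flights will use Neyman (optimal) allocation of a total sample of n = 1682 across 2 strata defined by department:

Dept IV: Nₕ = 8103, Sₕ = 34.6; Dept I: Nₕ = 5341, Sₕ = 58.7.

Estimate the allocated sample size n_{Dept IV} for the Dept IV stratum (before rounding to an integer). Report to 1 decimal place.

Neyman allocation: nₕ = n·NₕSₕ / Σⱼ NⱼSⱼ.
Σ NⱼSⱼ = 8103·34.6 + 5341·58.7 = 593880.5.
n_{Dept IV} = 1682·8103·34.6 / 593880.5 = 794.1.

794.1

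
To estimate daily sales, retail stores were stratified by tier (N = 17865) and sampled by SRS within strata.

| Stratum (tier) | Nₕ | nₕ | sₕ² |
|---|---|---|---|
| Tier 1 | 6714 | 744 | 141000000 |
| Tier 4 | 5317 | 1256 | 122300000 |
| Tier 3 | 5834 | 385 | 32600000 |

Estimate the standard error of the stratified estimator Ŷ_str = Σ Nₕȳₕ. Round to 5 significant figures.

Var(Ŷ_str) = Σₕ Nₕ²(1 − fₕ)sₕ²/nₕ.
Tier 1: 6714²·(1 − 744/6714)·141000000/744 = 7.5962954 × 10^12.
Tier 4: 5317²·(1 − 1256/5317)·122300000/1256 = 2.1025022 × 10^12.
Tier 3: 5834²·(1 − 385/5834)·32600000/385 = 2.6917834 × 10^12.
Sum = 1.2390581 × 10^13.
SE = √(1.2390581 × 10^13) = 3.5200 × 10^6.

3.5200 × 10^6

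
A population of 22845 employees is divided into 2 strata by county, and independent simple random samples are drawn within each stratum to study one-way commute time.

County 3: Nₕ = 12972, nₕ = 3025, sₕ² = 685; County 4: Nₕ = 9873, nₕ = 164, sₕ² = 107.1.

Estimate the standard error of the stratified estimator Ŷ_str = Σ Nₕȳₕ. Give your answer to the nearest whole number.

Var(Ŷ_str) = Σₕ Nₕ²(1 − fₕ)sₕ²/nₕ.
County 3: 12972²·(1 − 3025/12972)·685/3025 = 2.9218926 × 10^7.
County 4: 9873²·(1 − 164/9873)·107.1/164 = 6.2599269 × 10^7.
Sum = 9.1818195 × 10^7.
SE = √(9.1818195 × 10^7) = 9582.

9582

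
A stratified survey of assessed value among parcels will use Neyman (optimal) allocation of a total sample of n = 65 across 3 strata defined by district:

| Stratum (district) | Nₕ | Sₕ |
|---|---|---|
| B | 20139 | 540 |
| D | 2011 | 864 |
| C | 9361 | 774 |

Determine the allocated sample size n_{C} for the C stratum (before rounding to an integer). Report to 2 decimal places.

Neyman allocation: nₕ = n·NₕSₕ / Σⱼ NⱼSⱼ.
Σ NⱼSⱼ = 20139·540 + 2011·864 + 9361·774 = 1.9857978 × 10^7.
n_{C} = 65·9361·774 / (1.9857978 × 10^7) = 23.72.

23.72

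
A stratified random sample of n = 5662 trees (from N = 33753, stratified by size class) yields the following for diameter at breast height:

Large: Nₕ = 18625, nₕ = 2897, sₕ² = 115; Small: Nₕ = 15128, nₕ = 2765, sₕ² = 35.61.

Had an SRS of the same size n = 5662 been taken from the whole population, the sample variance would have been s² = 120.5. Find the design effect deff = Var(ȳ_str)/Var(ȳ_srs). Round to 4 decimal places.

0.6956

Var(ȳ_str) = Σ Wₕ²(1−fₕ)sₕ²/nₕ with Wₕ = Nₕ/33753:
  Large: (18625/33753)²·(1−2897/18625)·115/2897 = 0.010206912
  Small: (15128/33753)²·(1−2765/15128)·35.61/2765 = 0.0021142555
  → Var(ȳ_str) = 0.012321168.
Var(ȳ_srs) = (1 − 5662/33753)·120.5/5662 = 0.017712179.
deff = 0.012321168 / 0.017712179 = 0.6956.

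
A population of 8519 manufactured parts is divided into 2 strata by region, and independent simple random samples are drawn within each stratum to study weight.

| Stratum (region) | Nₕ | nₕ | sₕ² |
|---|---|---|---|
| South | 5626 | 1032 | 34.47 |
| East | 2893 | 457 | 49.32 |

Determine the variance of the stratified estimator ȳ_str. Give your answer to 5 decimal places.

Var(ȳ_str) = Σₕ Wₕ²(1 − fₕ)sₕ²/nₕ with Wₕ = Nₕ/N, N = 8519.
South: Wₕ = 0.66040615; term = 0.66040615²·(1 − 0.18343406)·34.47/1032 = 0.011895291.
East: Wₕ = 0.33959385; term = 0.33959385²·(1 − 0.15796751)·49.32/457 = 0.010479857.
Sum = 0.022375148.

0.02238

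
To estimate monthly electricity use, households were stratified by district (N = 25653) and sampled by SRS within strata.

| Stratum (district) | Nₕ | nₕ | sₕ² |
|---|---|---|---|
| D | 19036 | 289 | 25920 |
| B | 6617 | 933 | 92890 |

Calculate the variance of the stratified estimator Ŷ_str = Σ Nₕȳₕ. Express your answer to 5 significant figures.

3.5752 × 10^10

Var(Ŷ_str) = Σₕ Nₕ²(1 − fₕ)sₕ²/nₕ.
D: 19036²·(1 − 289/19036)·25920/289 = 3.2006975 × 10^10.
B: 6617²·(1 − 933/6617)·92890/933 = 3.7445749 × 10^9.
Sum = 3.575155 × 10^10.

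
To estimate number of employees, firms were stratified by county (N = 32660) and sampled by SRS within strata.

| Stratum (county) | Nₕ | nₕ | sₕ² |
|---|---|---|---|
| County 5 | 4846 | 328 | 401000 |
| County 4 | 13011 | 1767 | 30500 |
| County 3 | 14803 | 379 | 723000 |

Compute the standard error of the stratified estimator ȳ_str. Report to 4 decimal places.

Var(ȳ_str) = Σₕ Wₕ²(1 − fₕ)sₕ²/nₕ with Wₕ = Nₕ/N, N = 32660.
County 5: Wₕ = 0.14837722; term = 0.14837722²·(1 − 0.06768469)·401000/328 = 25.093879.
County 4: Wₕ = 0.39837722; term = 0.39837722²·(1 − 0.13580816)·30500/1767 = 2.3673498.
County 3: Wₕ = 0.45324556; term = 0.45324556²·(1 − 0.02560292)·723000/379 = 381.85825.
Sum = 409.31948.
SE = √(409.31948) = 20.2316.

20.2316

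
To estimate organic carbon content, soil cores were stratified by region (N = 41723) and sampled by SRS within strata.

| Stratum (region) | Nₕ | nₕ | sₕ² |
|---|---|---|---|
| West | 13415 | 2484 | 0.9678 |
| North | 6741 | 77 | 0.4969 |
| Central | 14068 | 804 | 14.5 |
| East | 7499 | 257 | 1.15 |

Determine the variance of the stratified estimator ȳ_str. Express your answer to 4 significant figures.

0.002272

Var(ȳ_str) = Σₕ Wₕ²(1 − fₕ)sₕ²/nₕ with Wₕ = Nₕ/N, N = 41723.
West: Wₕ = 0.32152530; term = 0.32152530²·(1 − 0.18516586)·0.9678/2484 = 3.281962 × 10^-5.
North: Wₕ = 0.16156556; term = 0.16156556²·(1 − 0.01142264)·0.4969/77 = 1.6652772 × 10^-4.
Central: Wₕ = 0.33717614; term = 0.33717614²·(1 − 0.05715098)·14.5/804 = 0.0019331599.
East: Wₕ = 0.17973300; term = 0.17973300²·(1 − 0.03427124)·1.15/257 = 1.3959682 × 10^-4.
Sum = 0.0022721041.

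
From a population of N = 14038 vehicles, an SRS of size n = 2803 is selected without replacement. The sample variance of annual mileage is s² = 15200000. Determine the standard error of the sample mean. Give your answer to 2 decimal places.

Under SRS without replacement, Var(ȳ) = (1 − f)·s²/n with f = n/N = 2803/14038 = 0.19967232.
Var(ȳ) = (1 − 0.19967232)·15200000/2803 = 0.80032768·5422.7613 = 4339.986.
SE(ȳ) = √(4339.986) = 65.88.

65.88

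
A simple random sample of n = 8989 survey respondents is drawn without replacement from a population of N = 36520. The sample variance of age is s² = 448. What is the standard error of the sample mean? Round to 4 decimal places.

0.1938

Under SRS without replacement, Var(ȳ) = (1 − f)·s²/n with f = n/N = 8989/36520 = 0.24613910.
Var(ȳ) = (1 − 0.24613910)·448/8989 = 0.75386090·0.049838692 = 0.037571441.
SE(ȳ) = √(0.037571441) = 0.1938.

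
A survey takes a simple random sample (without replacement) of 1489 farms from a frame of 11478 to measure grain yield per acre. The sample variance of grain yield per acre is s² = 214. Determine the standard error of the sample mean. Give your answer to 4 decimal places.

Under SRS without replacement, Var(ȳ) = (1 − f)·s²/n with f = n/N = 1489/11478 = 0.12972643.
Var(ȳ) = (1 − 0.12972643)·214/1489 = 0.87027357·0.14372062 = 0.12507625.
SE(ȳ) = √(0.12507625) = 0.3537.

0.3537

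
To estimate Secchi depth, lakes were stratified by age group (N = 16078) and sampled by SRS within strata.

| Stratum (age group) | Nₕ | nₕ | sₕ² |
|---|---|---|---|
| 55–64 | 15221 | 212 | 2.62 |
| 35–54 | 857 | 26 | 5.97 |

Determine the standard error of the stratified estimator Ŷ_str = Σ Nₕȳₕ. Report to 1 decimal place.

Var(Ŷ_str) = Σₕ Nₕ²(1 − fₕ)sₕ²/nₕ.
55–64: 15221²·(1 − 212/15221)·2.62/212 = 2.8233218 × 10^6.
35–54: 857²·(1 − 26/857)·5.97/26 = 163524.5.
Sum = 2.9868463 × 10^6.
SE = √(2.9868463 × 10^6) = 1728.2.

1728.2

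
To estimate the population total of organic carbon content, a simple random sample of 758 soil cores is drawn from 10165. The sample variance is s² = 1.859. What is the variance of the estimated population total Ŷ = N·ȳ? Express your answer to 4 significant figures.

234500

Var(Ŷ) = N²·Var(ȳ) = N²·(1 − n/N)·s²/n.
f = 758/10165 = 0.07456960; Var(ȳ) = 0.92543040·1.859/758 = 0.0022696242.
Var(Ŷ) = 10165² · 0.0022696242 = 234513.97.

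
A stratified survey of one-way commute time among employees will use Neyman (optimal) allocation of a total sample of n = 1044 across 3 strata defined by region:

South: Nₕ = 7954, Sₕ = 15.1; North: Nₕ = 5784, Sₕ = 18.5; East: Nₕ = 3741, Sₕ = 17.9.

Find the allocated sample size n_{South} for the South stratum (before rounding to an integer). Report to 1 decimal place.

426.4

Neyman allocation: nₕ = n·NₕSₕ / Σⱼ NⱼSⱼ.
Σ NⱼSⱼ = 7954·15.1 + 5784·18.5 + 3741·17.9 = 294073.3.
n_{South} = 1044·7954·15.1 / 294073.3 = 426.4.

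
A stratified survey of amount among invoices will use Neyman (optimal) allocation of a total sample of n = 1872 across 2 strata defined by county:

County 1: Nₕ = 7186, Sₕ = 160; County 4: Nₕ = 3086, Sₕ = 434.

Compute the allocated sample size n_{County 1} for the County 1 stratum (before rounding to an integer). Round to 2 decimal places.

Neyman allocation: nₕ = n·NₕSₕ / Σⱼ NⱼSⱼ.
Σ NⱼSⱼ = 7186·160 + 3086·434 = 2.489084 × 10^6.
n_{County 1} = 1872·7186·160 / (2.489084 × 10^6) = 864.72.

864.72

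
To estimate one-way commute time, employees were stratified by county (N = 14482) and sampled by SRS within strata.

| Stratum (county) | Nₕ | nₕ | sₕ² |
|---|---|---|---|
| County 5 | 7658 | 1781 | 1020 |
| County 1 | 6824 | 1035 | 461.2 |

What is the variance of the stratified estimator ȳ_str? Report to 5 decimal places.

0.20683

Var(ȳ_str) = Σₕ Wₕ²(1 − fₕ)sₕ²/nₕ with Wₕ = Nₕ/N, N = 14482.
County 5: Wₕ = 0.52879437; term = 0.52879437²·(1 − 0.23256725)·1020/1781 = 0.12289953.
County 1: Wₕ = 0.47120563; term = 0.47120563²·(1 − 0.15167057)·461.2/1035 = 0.083933325.
Sum = 0.20683286.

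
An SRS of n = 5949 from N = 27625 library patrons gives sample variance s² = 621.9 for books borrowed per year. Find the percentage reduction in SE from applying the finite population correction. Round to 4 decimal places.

f = n/N = 5949/27625 = 0.21534842.
SE_no-fpc = √(s²/n) = 0.32332426; SE_fpc = √((1−f)s²/n) = 0.28640245.
Ratio = √(1−f) = 0.88580561. Reduction = 100·(1 − 0.88580561) = 11.4194%.

11.4194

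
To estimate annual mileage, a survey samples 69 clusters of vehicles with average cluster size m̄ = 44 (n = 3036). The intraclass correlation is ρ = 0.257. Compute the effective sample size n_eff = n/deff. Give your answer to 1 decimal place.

251.9

deff = 1 + (44 − 1)·0.257 = 1 + 11.051 = 12.051.
n_eff = 3036 / 12.051 = 251.9.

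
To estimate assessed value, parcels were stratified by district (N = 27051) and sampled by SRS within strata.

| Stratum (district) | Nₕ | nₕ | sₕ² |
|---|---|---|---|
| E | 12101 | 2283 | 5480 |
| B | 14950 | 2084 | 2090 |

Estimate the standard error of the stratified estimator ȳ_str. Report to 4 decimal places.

Var(ȳ_str) = Σₕ Wₕ²(1 − fₕ)sₕ²/nₕ with Wₕ = Nₕ/N, N = 27051.
E: Wₕ = 0.44734021; term = 0.44734021²·(1 − 0.18866209)·5480/2283 = 0.38971963.
B: Wₕ = 0.55265979; term = 0.55265979²·(1 − 0.13939799)·2090/2084 = 0.2636129.
Sum = 0.65333253.
SE = √(0.65333253) = 0.8083.

0.8083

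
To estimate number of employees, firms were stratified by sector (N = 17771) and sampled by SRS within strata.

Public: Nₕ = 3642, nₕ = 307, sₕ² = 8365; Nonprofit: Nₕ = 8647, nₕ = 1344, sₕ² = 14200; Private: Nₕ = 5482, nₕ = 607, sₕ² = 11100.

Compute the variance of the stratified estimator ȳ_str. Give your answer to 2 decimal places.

4.71

Var(ȳ_str) = Σₕ Wₕ²(1 − fₕ)sₕ²/nₕ with Wₕ = Nₕ/N, N = 17771.
Public: Wₕ = 0.20494063; term = 0.20494063²·(1 − 0.08429434)·8365/307 = 1.0479477.
Nonprofit: Wₕ = 0.48657926; term = 0.48657926²·(1 − 0.15542963)·14200/1344 = 2.1126721.
Private: Wₕ = 0.30848011; term = 0.30848011²·(1 − 0.11072601)·11100/607 = 1.547477.
Sum = 4.7080968.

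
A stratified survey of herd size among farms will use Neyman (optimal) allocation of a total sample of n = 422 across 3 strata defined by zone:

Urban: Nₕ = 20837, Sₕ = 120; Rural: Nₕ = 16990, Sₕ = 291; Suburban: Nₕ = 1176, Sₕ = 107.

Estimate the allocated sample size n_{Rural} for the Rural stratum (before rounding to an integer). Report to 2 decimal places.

Neyman allocation: nₕ = n·NₕSₕ / Σⱼ NⱼSⱼ.
Σ NⱼSⱼ = 20837·120 + 16990·291 + 1176·107 = 7.570362 × 10^6.
n_{Rural} = 422·16990·291 / (7.570362 × 10^6) = 275.60.

275.60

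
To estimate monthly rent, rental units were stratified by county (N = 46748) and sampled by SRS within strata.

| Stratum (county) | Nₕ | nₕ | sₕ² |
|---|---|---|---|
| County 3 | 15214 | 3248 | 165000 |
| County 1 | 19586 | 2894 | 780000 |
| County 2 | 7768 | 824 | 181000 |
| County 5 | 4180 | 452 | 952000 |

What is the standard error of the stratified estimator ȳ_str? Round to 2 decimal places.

Var(ȳ_str) = Σₕ Wₕ²(1 − fₕ)sₕ²/nₕ with Wₕ = Nₕ/N, N = 46748.
County 3: Wₕ = 0.32544708; term = 0.32544708²·(1 − 0.21348758)·165000/3248 = 4.231889.
County 1: Wₕ = 0.41896980; term = 0.41896980²·(1 − 0.14775860)·780000/2894 = 40.320335.
County 2: Wₕ = 0.16616754; term = 0.16616754²·(1 − 0.10607621)·181000/824 = 5.4218091.
County 5: Wₕ = 0.08941559; term = 0.08941559²·(1 − 0.10813397)·952000/452 = 15.018433.
Sum = 64.992466.
SE = √(64.992466) = 8.06.

8.06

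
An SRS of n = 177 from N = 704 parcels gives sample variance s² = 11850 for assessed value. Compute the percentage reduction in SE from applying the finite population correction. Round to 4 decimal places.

f = n/N = 177/704 = 0.25142045.
SE_no-fpc = √(s²/n) = 8.1822462; SE_fpc = √((1−f)s²/n) = 7.0793196.
Ratio = √(1−f) = 0.86520492. Reduction = 100·(1 − 0.86520492) = 13.4795%.

13.4795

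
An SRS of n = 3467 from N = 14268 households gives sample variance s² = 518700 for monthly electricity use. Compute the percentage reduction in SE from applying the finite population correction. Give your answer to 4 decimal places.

12.9938

f = n/N = 3467/14268 = 0.24299131.
SE_no-fpc = √(s²/n) = 12.231542; SE_fpc = √((1−f)s²/n) = 10.642205.
Ratio = √(1−f) = 0.87006246. Reduction = 100·(1 − 0.87006246) = 12.9938%.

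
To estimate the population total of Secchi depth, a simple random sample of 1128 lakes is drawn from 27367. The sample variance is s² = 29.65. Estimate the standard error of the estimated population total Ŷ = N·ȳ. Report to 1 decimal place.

4344.6

Var(Ŷ) = N²·Var(ȳ) = N²·(1 − n/N)·s²/n.
f = 1128/27367 = 0.04121752; Var(ȳ) = 0.95878248·29.65/1128 = 0.025202039.
Var(Ŷ) = 27367² · 0.025202039 = 1.8875135 × 10^7.
SE(Ŷ) = √(1.8875135 × 10^7) = 4344.6.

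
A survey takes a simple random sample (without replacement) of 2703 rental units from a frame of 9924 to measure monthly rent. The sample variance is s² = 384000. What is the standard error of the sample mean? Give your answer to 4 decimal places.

10.1671

Under SRS without replacement, Var(ȳ) = (1 − f)·s²/n with f = n/N = 2703/9924 = 0.27237001.
Var(ȳ) = (1 − 0.27237001)·384000/2703 = 0.72762999·142.06437 = 103.3703.
SE(ȳ) = √(103.3703) = 10.1671.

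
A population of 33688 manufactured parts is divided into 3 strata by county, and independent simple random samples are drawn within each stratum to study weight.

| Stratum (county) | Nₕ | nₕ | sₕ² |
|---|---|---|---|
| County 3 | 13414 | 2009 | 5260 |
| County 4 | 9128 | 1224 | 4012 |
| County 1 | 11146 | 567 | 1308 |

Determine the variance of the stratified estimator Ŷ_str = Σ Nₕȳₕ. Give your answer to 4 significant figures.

9.090 × 10^8

Var(Ŷ_str) = Σₕ Nₕ²(1 − fₕ)sₕ²/nₕ.
County 3: 13414²·(1 − 2009/13414)·5260/2009 = 4.0055246 × 10^8.
County 4: 9128²·(1 − 1224/9128)·4012/1224 = 2.3648417 × 10^8.
County 1: 11146²·(1 − 567/11146)·1308/567 = 2.7201217 × 10^8.
Sum = 9.090488 × 10^8.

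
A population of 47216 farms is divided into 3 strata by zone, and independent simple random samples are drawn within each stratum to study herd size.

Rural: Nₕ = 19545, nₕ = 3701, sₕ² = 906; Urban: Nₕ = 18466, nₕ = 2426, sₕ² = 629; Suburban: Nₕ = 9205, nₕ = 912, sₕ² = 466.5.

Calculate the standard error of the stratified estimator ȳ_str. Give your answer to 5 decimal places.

0.29320

Var(ȳ_str) = Σₕ Wₕ²(1 − fₕ)sₕ²/nₕ with Wₕ = Nₕ/N, N = 47216.
Rural: Wₕ = 0.41394866; term = 0.41394866²·(1 − 0.18935789)·906/3701 = 0.034004096.
Urban: Wₕ = 0.39109624; term = 0.39109624²·(1 − 0.13137658)·629/2426 = 0.034447575.
Suburban: Wₕ = 0.19495510; term = 0.19495510²·(1 − 0.09907659)·466.5/912 = 0.017515151.
Sum = 0.085966822.
SE = √(0.085966822) = 0.29320.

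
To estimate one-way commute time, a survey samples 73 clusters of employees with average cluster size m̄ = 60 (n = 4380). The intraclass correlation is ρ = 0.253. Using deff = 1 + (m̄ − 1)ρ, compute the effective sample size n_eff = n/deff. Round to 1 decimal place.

275.0

deff = 1 + (60 − 1)·0.253 = 1 + 14.927 = 15.927.
n_eff = 4380 / 15.927 = 275.0.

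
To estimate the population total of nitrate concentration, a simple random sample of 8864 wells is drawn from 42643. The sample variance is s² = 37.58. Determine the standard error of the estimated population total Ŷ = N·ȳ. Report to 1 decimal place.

2471.2

Var(Ŷ) = N²·Var(ȳ) = N²·(1 − n/N)·s²/n.
f = 8864/42643 = 0.20786530; Var(ȳ) = 0.79213470·37.58/8864 = 0.0033583509.
Var(Ŷ) = 42643² · 0.0033583509 = 6.1069107 × 10^6.
SE(Ŷ) = √(6.1069107 × 10^6) = 2471.2.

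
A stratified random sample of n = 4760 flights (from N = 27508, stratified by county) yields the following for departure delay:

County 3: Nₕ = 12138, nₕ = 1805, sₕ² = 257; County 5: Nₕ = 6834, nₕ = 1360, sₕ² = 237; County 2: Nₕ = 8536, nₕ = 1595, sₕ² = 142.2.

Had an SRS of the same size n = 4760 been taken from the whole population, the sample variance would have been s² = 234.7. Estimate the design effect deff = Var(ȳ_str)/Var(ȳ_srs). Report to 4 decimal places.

Var(ȳ_str) = Σ Wₕ²(1−fₕ)sₕ²/nₕ with Wₕ = Nₕ/27508:
  County 3: (12138/27508)²·(1−1805/12138)·257/1805 = 0.02359997
  County 5: (6834/27508)²·(1−1360/6834)·237/1360 = 0.0086153153
  County 2: (8536/27508)²·(1−1595/8536)·142.2/1595 = 0.0069806735
  → Var(ȳ_str) = 0.039195959.
Var(ȳ_srs) = (1 − 4760/27508)·234.7/4760 = 0.040774659.
deff = 0.039195959 / 0.040774659 = 0.9613.

0.9613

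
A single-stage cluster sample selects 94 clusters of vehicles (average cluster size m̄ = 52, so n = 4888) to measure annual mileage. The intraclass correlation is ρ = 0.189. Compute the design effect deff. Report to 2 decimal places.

deff = 1 + (52 − 1)·0.189 = 1 + 9.639 = 10.639.

10.64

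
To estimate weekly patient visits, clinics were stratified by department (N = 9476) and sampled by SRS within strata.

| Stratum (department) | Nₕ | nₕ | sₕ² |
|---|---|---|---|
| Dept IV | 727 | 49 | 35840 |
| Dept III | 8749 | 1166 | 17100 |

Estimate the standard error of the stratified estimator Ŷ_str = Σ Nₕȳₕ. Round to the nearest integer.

Var(Ŷ_str) = Σₕ Nₕ²(1 − fₕ)sₕ²/nₕ.
Dept IV: 727²·(1 − 49/727)·35840/49 = 3.6052553 × 10^8.
Dept III: 8749²·(1 − 1166/8749)·17100/1166 = 9.7296458 × 10^8.
Sum = 1.3334901 × 10^9.
SE = √(1.3334901 × 10^9) = 36517.

36517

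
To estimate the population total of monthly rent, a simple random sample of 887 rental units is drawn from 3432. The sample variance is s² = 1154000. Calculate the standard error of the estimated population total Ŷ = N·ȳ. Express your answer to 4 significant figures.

Var(Ŷ) = N²·Var(ȳ) = N²·(1 − n/N)·s²/n.
f = 887/3432 = 0.25844988; Var(ȳ) = 0.74155012·1154000/887 = 964.76757.
Var(Ŷ) = 3432² · 964.76757 = 1.1363634 × 10^10.
SE(Ŷ) = √(1.1363634 × 10^10) = 106600.

106600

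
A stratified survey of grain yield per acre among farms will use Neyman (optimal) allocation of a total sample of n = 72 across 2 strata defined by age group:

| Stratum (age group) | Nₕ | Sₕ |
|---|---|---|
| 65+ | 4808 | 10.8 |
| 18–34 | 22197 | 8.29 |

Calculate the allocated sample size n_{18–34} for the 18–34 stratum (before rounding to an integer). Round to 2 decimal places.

56.15

Neyman allocation: nₕ = n·NₕSₕ / Σⱼ NⱼSⱼ.
Σ NⱼSⱼ = 4808·10.8 + 22197·8.29 = 235939.53.
n_{18–34} = 72·22197·8.29 / 235939.53 = 56.15.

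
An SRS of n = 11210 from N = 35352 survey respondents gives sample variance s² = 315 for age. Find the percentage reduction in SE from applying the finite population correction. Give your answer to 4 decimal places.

f = n/N = 11210/35352 = 0.31709663.
SE_no-fpc = √(s²/n) = 0.16763028; SE_fpc = √((1−f)s²/n) = 0.13852626.
Ratio = √(1−f) = 0.82637968. Reduction = 100·(1 − 0.82637968) = 17.3620%.

17.3620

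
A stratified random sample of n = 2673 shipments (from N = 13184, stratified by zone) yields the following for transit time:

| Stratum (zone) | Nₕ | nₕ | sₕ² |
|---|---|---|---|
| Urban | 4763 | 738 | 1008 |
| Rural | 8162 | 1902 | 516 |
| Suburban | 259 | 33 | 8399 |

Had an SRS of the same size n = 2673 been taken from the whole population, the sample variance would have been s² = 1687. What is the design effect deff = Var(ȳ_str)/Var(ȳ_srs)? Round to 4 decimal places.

Var(ȳ_str) = Σ Wₕ²(1−fₕ)sₕ²/nₕ with Wₕ = Nₕ/13184:
  Urban: (4763/13184)²·(1−738/4763)·1008/738 = 0.15064553
  Rural: (8162/13184)²·(1−1902/8162)·516/1902 = 0.079747251
  Suburban: (259/13184)²·(1−33/259)·8399/33 = 0.085709203
  → Var(ȳ_str) = 0.31610198.
Var(ȳ_srs) = (1 − 2673/13184)·1687/2673 = 0.50316794.
deff = 0.31610198 / 0.50316794 = 0.6282.

0.6282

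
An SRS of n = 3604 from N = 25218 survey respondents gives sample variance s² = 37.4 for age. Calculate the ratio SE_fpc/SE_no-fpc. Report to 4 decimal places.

f = n/N = 3604/25218 = 0.14291379.
SE_no-fpc = √(s²/n) = 0.10186932; SE_fpc = √((1−f)s²/n) = 0.094309548.
Ratio = √(1−f) = 0.92578951.

0.9258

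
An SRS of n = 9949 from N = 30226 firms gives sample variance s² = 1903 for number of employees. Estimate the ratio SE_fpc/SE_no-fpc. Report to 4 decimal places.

f = n/N = 9949/30226 = 0.32915371.
SE_no-fpc = √(s²/n) = 0.43735055; SE_fpc = √((1−f)s²/n) = 0.35821287.
Ratio = √(1−f) = 0.81905207.

0.8191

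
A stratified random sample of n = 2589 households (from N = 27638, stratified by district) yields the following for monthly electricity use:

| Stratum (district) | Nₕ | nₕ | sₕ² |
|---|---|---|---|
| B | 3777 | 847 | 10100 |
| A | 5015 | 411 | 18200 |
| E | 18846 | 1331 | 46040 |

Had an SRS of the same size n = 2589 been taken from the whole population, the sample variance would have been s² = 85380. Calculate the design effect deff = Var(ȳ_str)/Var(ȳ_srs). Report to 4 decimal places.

Var(ȳ_str) = Σ Wₕ²(1−fₕ)sₕ²/nₕ with Wₕ = Nₕ/27638:
  B: (3777/27638)²·(1−847/3777)·10100/847 = 0.17275847
  A: (5015/27638)²·(1−411/5015)·18200/411 = 1.338513
  E: (18846/27638)²·(1−1331/18846)·46040/1331 = 14.947665
  → Var(ȳ_str) = 16.458936.
Var(ȳ_srs) = (1 − 2589/27638)·85380/2589 = 29.888759.
deff = 16.458936 / 29.888759 = 0.5507.

0.5507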